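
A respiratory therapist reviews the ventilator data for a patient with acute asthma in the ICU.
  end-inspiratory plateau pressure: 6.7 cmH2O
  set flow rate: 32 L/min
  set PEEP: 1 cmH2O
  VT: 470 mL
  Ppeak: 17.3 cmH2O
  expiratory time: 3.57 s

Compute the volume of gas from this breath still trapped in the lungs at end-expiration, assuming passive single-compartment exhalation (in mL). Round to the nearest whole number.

Flow: 32 L/min ÷ 60 = 0.5333 L/s.
R = (PIP − Pplat)/V̇ = (17.3 − 6.7) / 0.5333 = 10.6/0.5333 = 19.876 cmH2O·s/L.
C = Vt/(Pplat − PEEP) = 470.0 / (6.7 − 1) = 470.0/5.7 = 82.456 mL/cmH2O.
τ = R × C = 19.876 × 0.08246 L/cmH2O = 1.639 s.
Fraction remaining = e^(−Te/τ) = e^(−3.57/1.639) = 0.1133.
Trapped volume = 470.0 × 0.1133 = 53.251 mL.

53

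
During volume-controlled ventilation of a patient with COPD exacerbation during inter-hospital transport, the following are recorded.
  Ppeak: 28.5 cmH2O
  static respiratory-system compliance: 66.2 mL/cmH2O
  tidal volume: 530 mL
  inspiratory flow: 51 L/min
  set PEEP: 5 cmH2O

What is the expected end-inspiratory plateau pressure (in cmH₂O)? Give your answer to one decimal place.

Pplat = PEEP + Vt / Cstat = 5 + 530 / 66.2 = 5 + 8.006 = 13.006 cmH2O.

13.0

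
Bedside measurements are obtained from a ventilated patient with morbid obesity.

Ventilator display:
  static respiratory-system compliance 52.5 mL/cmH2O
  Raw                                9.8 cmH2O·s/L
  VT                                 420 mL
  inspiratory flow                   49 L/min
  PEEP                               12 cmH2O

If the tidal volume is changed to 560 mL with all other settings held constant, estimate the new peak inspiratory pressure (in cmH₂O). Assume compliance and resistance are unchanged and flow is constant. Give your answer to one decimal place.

Flow: 49 L/min ÷ 60 = 0.8167 L/s.
PIP = Vt/C + R·V̇ + PEEP (constant-flow equation of motion).
Only the elastic term changes: ΔPIP = ΔVt / C = (560 − 420) / 52.5 = 2.667 cmH2O.
Original PIP = 420/52.5 + 9.8×0.8167 + 12 = 28.004 cmH2O; new PIP = 28.004 + (2.667) = 30.671 cmH2O.

30.7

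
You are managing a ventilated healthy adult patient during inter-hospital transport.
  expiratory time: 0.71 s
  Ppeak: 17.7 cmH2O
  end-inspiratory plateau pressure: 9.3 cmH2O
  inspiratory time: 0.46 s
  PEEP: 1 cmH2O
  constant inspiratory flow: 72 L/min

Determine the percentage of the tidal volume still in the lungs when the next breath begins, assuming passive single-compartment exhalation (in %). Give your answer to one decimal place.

21.8

Flow: 72 L/min ÷ 60 = 1.2 L/s.
Vt = flow × Ti = 1.2 L/s × 0.46 s × 1000 mL/L = 552.0 mL.
R = (PIP − Pplat)/V̇ = (17.7 − 9.3) / 1.2 = 8.4/1.2 = 7.0 cmH2O·s/L.
C = Vt/(Pplat − PEEP) = 552.0 / (9.3 − 1) = 552.0/8.3 = 66.506 mL/cmH2O.
τ = R × C = 7.0 × 0.06651 L/cmH2O = 0.4656 s.
Fraction remaining at end-expiration = e^(−Te/τ) = e^(−0.71/0.4656) = 0.2176 → 21.76%.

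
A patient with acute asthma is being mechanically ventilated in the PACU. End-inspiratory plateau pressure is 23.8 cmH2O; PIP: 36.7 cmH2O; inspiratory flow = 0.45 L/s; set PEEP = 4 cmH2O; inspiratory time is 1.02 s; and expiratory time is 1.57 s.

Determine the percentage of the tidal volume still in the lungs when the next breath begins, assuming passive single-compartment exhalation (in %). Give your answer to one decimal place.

Vt = flow × Ti = 0.45 L/s × 1.02 s × 1000 mL/L = 459.0 mL.
R = (PIP − Pplat)/V̇ = (36.7 − 23.8) / 0.45 = 12.9/0.45 = 28.667 cmH2O·s/L.
C = Vt/(Pplat − PEEP) = 459.0 / (23.8 − 4) = 459.0/19.8 = 23.182 mL/cmH2O.
τ = R × C = 28.667 × 0.02318 L/cmH2O = 0.6645 s.
Fraction remaining at end-expiration = e^(−Te/τ) = e^(−1.57/0.6645) = 0.09417 → 9.417%.

9.4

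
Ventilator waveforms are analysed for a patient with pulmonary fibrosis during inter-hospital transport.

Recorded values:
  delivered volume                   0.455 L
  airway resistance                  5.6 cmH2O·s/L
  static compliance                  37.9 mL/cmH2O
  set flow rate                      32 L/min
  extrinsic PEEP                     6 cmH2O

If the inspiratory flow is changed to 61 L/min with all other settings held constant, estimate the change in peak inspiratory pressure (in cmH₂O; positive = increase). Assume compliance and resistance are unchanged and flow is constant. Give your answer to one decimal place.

2.7

Flow: 32 L/min ÷ 60 = 0.5333 L/s.
New flow: 61 L/min ÷ 60 = 1.0167 L/s.
PIP = Vt/C + R·V̇ + PEEP (constant-flow equation of motion).
Only the resistive term changes: ΔPIP = R × ΔV̇ = 5.6 × (1.0167 − 0.5333) = 5.6 × 0.4834 = 2.707 cmH2O.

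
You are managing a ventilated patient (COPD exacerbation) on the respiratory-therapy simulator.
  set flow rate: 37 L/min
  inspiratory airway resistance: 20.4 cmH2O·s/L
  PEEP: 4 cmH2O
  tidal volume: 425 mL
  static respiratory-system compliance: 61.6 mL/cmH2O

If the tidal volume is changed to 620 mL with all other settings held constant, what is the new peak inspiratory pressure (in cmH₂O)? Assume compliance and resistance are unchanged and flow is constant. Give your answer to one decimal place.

Flow: 37 L/min ÷ 60 = 0.6167 L/s.
PIP = Vt/C + R·V̇ + PEEP (constant-flow equation of motion).
Only the elastic term changes: ΔPIP = ΔVt / C = (620 − 425) / 61.6 = 3.166 cmH2O.
Original PIP = 425/61.6 + 20.4×0.6167 + 4 = 23.48 cmH2O; new PIP = 23.48 + (3.166) = 26.646 cmH2O.

26.6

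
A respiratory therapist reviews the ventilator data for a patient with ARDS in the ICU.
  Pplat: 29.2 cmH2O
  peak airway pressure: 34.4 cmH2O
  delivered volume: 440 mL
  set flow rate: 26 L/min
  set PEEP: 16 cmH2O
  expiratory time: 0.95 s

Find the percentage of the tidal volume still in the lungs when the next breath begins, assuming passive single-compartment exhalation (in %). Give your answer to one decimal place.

9.3

Flow: 26 L/min ÷ 60 = 0.4333 L/s.
R = (PIP − Pplat)/V̇ = (34.4 − 29.2) / 0.4333 = 5.2/0.4333 = 12.001 cmH2O·s/L.
C = Vt/(Pplat − PEEP) = 440.0 / (29.2 − 16) = 440.0/13.2 = 33.333 mL/cmH2O.
τ = R × C = 12.001 × 0.03333 L/cmH2O = 0.4 s.
Fraction remaining at end-expiration = e^(−Te/τ) = e^(−0.95/0.4) = 0.09301 → 9.301%.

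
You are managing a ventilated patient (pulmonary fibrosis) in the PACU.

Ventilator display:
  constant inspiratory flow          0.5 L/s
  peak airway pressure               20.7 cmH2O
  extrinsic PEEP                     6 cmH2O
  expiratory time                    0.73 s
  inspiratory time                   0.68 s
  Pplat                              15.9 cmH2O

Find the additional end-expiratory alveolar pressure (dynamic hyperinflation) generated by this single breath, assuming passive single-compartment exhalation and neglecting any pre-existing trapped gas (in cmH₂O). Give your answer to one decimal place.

Vt = flow × Ti = 0.5 L/s × 0.68 s × 1000 mL/L = 340.0 mL.
R = (PIP − Pplat)/V̇ = (20.7 − 15.9) / 0.5 = 4.8/0.5 = 9.6 cmH2O·s/L.
C = Vt/(Pplat − PEEP) = 340.0 / (15.9 − 6) = 340.0/9.9 = 34.343 mL/cmH2O.
τ = R × C = 9.6 × 0.03434 L/cmH2O = 0.3297 s.
Fraction remaining = e^(−Te/τ) = e^(−0.73/0.3297) = 0.1092; trapped volume = 340.0 × 0.1092 = 37.128 mL.
Additional alveolar pressure from trapping ≈ V_trapped / C = 37.128 / 34.343 = 1.081 cmH2O.

1.1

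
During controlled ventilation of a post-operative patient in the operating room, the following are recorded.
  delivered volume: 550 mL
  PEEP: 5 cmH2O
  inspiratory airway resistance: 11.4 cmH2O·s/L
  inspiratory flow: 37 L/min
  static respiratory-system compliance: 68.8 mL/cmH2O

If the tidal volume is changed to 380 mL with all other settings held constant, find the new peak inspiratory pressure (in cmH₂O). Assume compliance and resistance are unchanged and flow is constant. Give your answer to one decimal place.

17.6

Flow: 37 L/min ÷ 60 = 0.6167 L/s.
PIP = Vt/C + R·V̇ + PEEP (constant-flow equation of motion).
Only the elastic term changes: ΔPIP = ΔVt / C = (380 − 550) / 68.8 = -2.471 cmH2O.
Original PIP = 550/68.8 + 11.4×0.6167 + 5 = 20.025 cmH2O; new PIP = 20.025 + (-2.471) = 17.554 cmH2O.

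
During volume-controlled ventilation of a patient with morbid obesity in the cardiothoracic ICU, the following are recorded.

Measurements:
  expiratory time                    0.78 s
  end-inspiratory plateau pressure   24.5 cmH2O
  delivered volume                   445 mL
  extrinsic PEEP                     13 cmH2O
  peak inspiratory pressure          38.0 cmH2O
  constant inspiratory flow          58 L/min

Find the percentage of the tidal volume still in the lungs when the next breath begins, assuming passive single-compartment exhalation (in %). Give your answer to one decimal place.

Flow: 58 L/min ÷ 60 = 0.9667 L/s.
R = (PIP − Pplat)/V̇ = (38.0 − 24.5) / 0.9667 = 13.5/0.9667 = 13.965 cmH2O·s/L.
C = Vt/(Pplat − PEEP) = 445.0 / (24.5 − 13) = 445.0/11.5 = 38.696 mL/cmH2O.
τ = R × C = 13.965 × 0.0387 L/cmH2O = 0.5404 s.
Fraction remaining at end-expiration = e^(−Te/τ) = e^(−0.78/0.5404) = 0.2361 → 23.61%.

23.6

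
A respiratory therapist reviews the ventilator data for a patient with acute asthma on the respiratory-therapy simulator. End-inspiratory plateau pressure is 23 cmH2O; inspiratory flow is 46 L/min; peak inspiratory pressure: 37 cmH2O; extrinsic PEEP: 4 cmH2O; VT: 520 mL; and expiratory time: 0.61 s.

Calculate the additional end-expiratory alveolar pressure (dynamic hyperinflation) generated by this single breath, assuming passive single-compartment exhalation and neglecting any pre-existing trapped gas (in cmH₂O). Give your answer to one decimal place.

Flow: 46 L/min ÷ 60 = 0.7667 L/s.
R = (PIP − Pplat)/V̇ = (37 − 23) / 0.7667 = 14.0/0.7667 = 18.26 cmH2O·s/L.
C = Vt/(Pplat − PEEP) = 520.0 / (23 − 4) = 520.0/19.0 = 27.368 mL/cmH2O.
τ = R × C = 18.26 × 0.02737 L/cmH2O = 0.4998 s.
Fraction remaining = e^(−Te/τ) = e^(−0.61/0.4998) = 0.2951; trapped volume = 520.0 × 0.2951 = 153.45 mL.
Additional alveolar pressure from trapping ≈ V_trapped / C = 153.45 / 27.368 = 5.607 cmH2O.

5.6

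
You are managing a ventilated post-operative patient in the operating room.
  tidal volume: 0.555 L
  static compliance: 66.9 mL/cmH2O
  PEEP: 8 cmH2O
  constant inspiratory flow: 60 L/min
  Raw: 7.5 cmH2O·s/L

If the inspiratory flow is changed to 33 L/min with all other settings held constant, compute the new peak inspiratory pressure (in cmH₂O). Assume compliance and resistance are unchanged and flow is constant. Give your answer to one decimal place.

Flow: 60 L/min ÷ 60 = 1 L/s.
New flow: 33 L/min ÷ 60 = 0.55 L/s.
PIP = Vt/C + R·V̇ + PEEP (constant-flow equation of motion).
Only the resistive term changes: ΔPIP = R × ΔV̇ = 7.5 × (0.55 − 1) = 7.5 × -0.45 = -3.375 cmH2O.
Original PIP = 555/66.9 + 7.5×1 + 8 = 23.796 cmH2O; new PIP = 23.796 + (-3.375) = 20.421 cmH2O.

20.4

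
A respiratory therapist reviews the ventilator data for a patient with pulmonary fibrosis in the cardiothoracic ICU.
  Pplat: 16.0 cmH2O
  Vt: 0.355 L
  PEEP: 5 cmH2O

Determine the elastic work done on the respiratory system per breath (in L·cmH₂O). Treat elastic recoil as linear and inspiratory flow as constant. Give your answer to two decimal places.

1.95

Elastic work ≈ ½ × (Pplat − PEEP) × Vt = 0.5 × (16.0 − 5) × 0.355 L = 0.5 × 11.0 × 0.355 = 1.953 L·cmH2O.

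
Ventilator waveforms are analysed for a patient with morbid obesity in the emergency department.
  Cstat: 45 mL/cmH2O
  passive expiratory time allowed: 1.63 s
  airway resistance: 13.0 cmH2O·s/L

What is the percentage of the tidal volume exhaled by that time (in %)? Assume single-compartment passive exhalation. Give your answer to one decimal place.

93.8

τ = R × C = 13.0 × 45 mL/cmH2O = 13.0 × 0.045 L/cmH2O = 0.585 s.
Passive exhalation: V(t)/V₀ = e^(−t/τ) = e^(−1.63/0.585) = 0.06165.
Fraction exhaled = 1 − 0.06165 = 0.9384 → 93.84%.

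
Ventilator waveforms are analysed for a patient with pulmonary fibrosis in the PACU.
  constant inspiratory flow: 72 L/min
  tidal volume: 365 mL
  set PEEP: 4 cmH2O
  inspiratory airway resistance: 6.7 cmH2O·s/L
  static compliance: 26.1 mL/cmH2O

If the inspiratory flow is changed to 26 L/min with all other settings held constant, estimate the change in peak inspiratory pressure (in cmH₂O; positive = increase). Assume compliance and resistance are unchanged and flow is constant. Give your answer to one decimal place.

Flow: 72 L/min ÷ 60 = 1.2 L/s.
New flow: 26 L/min ÷ 60 = 0.4333 L/s.
PIP = Vt/C + R·V̇ + PEEP (constant-flow equation of motion).
Only the resistive term changes: ΔPIP = R × ΔV̇ = 6.7 × (0.4333 − 1.2) = 6.7 × -0.7667 = -5.137 cmH2O.

-5.1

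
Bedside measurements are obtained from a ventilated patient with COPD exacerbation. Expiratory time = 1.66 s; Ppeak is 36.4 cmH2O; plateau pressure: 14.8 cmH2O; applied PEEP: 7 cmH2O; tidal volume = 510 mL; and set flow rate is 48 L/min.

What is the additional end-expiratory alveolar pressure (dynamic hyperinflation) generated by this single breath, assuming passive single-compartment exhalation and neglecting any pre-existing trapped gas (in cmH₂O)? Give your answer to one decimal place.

3.0

Flow: 48 L/min ÷ 60 = 0.8 L/s.
R = (PIP − Pplat)/V̇ = (36.4 − 14.8) / 0.8 = 21.6/0.8 = 27.0 cmH2O·s/L.
C = Vt/(Pplat − PEEP) = 510.0 / (14.8 − 7) = 510.0/7.8 = 65.385 mL/cmH2O.
τ = R × C = 27.0 × 0.06539 L/cmH2O = 1.766 s.
Fraction remaining = e^(−Te/τ) = e^(−1.66/1.766) = 0.3906; trapped volume = 510.0 × 0.3906 = 199.21 mL.
Additional alveolar pressure from trapping ≈ V_trapped / C = 199.21 / 65.385 = 3.047 cmH2O.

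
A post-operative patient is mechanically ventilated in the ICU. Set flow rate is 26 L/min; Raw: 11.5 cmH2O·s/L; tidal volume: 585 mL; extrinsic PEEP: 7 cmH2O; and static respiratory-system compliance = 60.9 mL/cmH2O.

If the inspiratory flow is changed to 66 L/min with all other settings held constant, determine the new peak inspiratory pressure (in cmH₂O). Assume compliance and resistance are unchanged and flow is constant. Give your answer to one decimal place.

Flow: 26 L/min ÷ 60 = 0.4333 L/s.
New flow: 66 L/min ÷ 60 = 1.1 L/s.
PIP = Vt/C + R·V̇ + PEEP (constant-flow equation of motion).
Only the resistive term changes: ΔPIP = R × ΔV̇ = 11.5 × (1.1 − 0.4333) = 11.5 × 0.6667 = 7.667 cmH2O.
Original PIP = 585/60.9 + 11.5×0.4333 + 7 = 21.589 cmH2O; new PIP = 21.589 + (7.667) = 29.256 cmH2O.

29.3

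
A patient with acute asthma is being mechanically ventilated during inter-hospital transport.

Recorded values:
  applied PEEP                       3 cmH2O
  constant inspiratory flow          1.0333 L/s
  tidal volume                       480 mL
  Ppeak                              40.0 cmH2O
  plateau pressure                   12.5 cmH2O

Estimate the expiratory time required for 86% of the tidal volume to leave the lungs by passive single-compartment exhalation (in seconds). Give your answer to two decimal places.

2.64

R = (PIP − Pplat)/V̇ = (40.0 − 12.5) / 1.0333 = 27.5/1.0333 = 26.614 cmH2O·s/L.
C = Vt/(Pplat − PEEP) = 480.0 / (12.5 − 3) = 480.0/9.5 = 50.526 mL/cmH2O.
τ = R × C = 26.614 × 0.05053 L/cmH2O = 1.345 s.
t = −τ·ln(1 − 0.86) = −1.345·ln(0.14) = 2.644 s.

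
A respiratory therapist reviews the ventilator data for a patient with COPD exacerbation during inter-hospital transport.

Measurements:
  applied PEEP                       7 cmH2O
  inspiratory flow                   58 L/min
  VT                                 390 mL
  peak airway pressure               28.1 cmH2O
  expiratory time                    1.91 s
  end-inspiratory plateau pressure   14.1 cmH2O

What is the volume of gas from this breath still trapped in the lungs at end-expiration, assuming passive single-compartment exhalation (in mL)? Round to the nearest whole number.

35

Flow: 58 L/min ÷ 60 = 0.9667 L/s.
R = (PIP − Pplat)/V̇ = (28.1 − 14.1) / 0.9667 = 14.0/0.9667 = 14.482 cmH2O·s/L.
C = Vt/(Pplat − PEEP) = 390.0 / (14.1 − 7) = 390.0/7.1 = 54.93 mL/cmH2O.
τ = R × C = 14.482 × 0.05493 L/cmH2O = 0.7955 s.
Fraction remaining = e^(−Te/τ) = e^(−1.91/0.7955) = 0.09063.
Trapped volume = 390.0 × 0.09063 = 35.346 mL.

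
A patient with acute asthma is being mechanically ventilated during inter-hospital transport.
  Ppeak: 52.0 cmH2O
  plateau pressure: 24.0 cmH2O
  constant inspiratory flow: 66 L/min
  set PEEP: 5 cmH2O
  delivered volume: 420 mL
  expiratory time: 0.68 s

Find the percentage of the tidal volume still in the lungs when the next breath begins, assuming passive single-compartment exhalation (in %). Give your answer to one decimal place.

Flow: 66 L/min ÷ 60 = 1.1 L/s.
R = (PIP − Pplat)/V̇ = (52.0 − 24.0) / 1.1 = 28.0/1.1 = 25.455 cmH2O·s/L.
C = Vt/(Pplat − PEEP) = 420.0 / (24.0 − 5) = 420.0/19.0 = 22.105 mL/cmH2O.
τ = R × C = 25.455 × 0.02211 L/cmH2O = 0.5628 s.
Fraction remaining at end-expiration = e^(−Te/τ) = e^(−0.68/0.5628) = 0.2987 → 29.87%.

29.9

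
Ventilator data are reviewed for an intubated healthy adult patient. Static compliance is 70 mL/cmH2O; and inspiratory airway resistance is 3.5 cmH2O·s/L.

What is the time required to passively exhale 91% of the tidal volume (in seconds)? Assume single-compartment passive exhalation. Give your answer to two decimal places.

τ = R × C = 3.5 × 70 mL/cmH2O = 3.5 × 0.070 L/cmH2O = 0.245 s.
Exhaled fraction f = 1 − e^(−t/τ) → t = −τ·ln(1 − f) = −0.245·ln(0.09) = 0.5899 s.

0.59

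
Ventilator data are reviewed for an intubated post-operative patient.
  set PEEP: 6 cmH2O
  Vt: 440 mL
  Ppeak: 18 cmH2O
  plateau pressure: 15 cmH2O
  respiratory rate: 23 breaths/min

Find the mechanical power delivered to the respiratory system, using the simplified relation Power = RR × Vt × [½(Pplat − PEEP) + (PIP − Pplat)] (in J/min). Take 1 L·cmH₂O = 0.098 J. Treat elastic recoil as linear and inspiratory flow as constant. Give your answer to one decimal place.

Per-breath work = Vt × [½(Pplat−PEEP) + (PIP−Pplat)] = 0.440 × [0.5×9.0 + 3.0] = 0.440 × 7.5 = 3.3 L·cmH2O.
Power = 23 × 3.3 = 75.9 L·cmH2O/min.
× 0.098 J/(L·cmH2O) → 7.438 J/min.

7.4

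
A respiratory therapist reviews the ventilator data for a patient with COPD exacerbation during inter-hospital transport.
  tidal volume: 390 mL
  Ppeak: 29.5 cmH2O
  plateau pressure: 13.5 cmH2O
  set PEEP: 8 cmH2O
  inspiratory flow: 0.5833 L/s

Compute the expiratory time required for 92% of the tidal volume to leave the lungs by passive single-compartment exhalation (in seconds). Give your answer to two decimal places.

4.91

R = (PIP − Pplat)/V̇ = (29.5 − 13.5) / 0.5833 = 16.0/0.5833 = 27.43 cmH2O·s/L.
C = Vt/(Pplat − PEEP) = 390.0 / (13.5 − 8) = 390.0/5.5 = 70.909 mL/cmH2O.
τ = R × C = 27.43 × 0.07091 L/cmH2O = 1.945 s.
t = −τ·ln(1 − 0.92) = −1.945·ln(0.08) = 4.913 s.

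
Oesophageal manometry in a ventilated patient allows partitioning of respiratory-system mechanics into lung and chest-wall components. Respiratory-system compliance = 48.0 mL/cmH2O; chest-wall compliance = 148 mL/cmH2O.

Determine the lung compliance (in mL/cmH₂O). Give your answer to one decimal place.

1/CL = 1/Crs − 1/Ccw.
1/CL = 1/48.0 − 1/148 = 0.01408.
CL = 71.023 mL/cmH2O.

71.0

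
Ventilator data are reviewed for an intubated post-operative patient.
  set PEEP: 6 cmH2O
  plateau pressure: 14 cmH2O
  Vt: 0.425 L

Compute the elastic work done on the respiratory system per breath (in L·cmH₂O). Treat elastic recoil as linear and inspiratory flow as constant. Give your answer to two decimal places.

Elastic work ≈ ½ × (Pplat − PEEP) × Vt = 0.5 × (14 − 6) × 0.425 L = 0.5 × 8.0 × 0.425 = 1.7 L·cmH2O.

1.70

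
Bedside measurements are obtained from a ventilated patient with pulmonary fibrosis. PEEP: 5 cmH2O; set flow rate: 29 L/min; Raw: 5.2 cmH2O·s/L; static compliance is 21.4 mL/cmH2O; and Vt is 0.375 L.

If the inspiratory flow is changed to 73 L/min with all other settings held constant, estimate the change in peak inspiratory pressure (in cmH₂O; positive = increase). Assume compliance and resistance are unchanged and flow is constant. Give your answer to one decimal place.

3.8

Flow: 29 L/min ÷ 60 = 0.4833 L/s.
New flow: 73 L/min ÷ 60 = 1.2167 L/s.
PIP = Vt/C + R·V̇ + PEEP (constant-flow equation of motion).
Only the resistive term changes: ΔPIP = R × ΔV̇ = 5.2 × (1.2167 − 0.4833) = 5.2 × 0.7334 = 3.814 cmH2O.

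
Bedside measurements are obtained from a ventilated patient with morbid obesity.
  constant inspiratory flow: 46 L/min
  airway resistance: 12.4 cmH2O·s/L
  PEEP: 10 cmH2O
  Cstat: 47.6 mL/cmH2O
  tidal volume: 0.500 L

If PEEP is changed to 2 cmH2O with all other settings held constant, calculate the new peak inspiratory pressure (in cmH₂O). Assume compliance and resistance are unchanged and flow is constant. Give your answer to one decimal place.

22.0

Flow: 46 L/min ÷ 60 = 0.7667 L/s.
PIP = Vt/C + R·V̇ + PEEP (constant-flow equation of motion).
Only the baseline term changes: ΔPIP = ΔPEEP = 2 − 10 = -8.0 cmH2O.
Original PIP = 500/47.6 + 12.4×0.7667 + 10 = 30.011 cmH2O; new PIP = 30.011 + (-8.0) = 22.011 cmH2O.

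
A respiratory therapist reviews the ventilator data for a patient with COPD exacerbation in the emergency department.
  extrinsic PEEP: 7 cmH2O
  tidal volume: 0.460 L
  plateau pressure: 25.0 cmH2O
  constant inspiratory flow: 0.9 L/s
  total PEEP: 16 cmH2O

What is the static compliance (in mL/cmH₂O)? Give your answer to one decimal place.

51.1

End-expiratory occlusion gives total PEEP = 16 cmH2O (intrinsic PEEP = 16 − 7 = 9). Use total PEEP for the elastic gradient.
Cstat = Vt / (Pplat − PEEPtotal) = 460 / (25.0 − 16) = 460 / 9.0 = 51.111 mL/cmH2O.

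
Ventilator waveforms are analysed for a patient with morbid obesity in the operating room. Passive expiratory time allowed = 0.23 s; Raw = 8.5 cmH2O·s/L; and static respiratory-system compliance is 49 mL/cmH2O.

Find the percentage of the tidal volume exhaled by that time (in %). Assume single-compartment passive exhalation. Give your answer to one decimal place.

42.4

τ = R × C = 8.5 × 49 mL/cmH2O = 8.5 × 0.049 L/cmH2O = 0.4165 s.
Passive exhalation: V(t)/V₀ = e^(−t/τ) = e^(−0.23/0.4165) = 0.5757.
Fraction exhaled = 1 − 0.5757 = 0.4243 → 42.43%.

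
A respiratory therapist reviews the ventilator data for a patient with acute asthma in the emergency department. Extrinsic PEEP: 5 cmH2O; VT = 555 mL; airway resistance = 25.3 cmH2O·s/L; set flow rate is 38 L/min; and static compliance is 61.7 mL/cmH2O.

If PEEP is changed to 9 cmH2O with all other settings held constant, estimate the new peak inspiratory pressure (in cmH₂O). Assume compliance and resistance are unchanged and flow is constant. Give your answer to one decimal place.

34.0

Flow: 38 L/min ÷ 60 = 0.6333 L/s.
PIP = Vt/C + R·V̇ + PEEP (constant-flow equation of motion).
Only the baseline term changes: ΔPIP = ΔPEEP = 9 − 5 = 4.0 cmH2O.
Original PIP = 555/61.7 + 25.3×0.6333 + 5 = 30.018 cmH2O; new PIP = 30.018 + (4.0) = 34.018 cmH2O.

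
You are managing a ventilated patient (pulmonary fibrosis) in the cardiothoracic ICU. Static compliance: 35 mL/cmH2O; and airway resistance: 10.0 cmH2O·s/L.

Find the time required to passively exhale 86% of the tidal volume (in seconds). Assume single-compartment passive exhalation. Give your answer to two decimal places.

τ = R × C = 10.0 × 35 mL/cmH2O = 10.0 × 0.035 L/cmH2O = 0.35 s.
Exhaled fraction f = 1 − e^(−t/τ) → t = −τ·ln(1 − f) = −0.35·ln(0.14) = 0.6881 s.

0.69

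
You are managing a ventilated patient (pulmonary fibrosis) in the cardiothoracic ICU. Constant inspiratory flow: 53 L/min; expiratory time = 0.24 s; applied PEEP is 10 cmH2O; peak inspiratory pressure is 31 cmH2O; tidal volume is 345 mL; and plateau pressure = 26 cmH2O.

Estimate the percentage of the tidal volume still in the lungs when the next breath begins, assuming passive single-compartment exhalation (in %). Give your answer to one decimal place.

14.0

Flow: 53 L/min ÷ 60 = 0.8833 L/s.
R = (PIP − Pplat)/V̇ = (31 − 26) / 0.8833 = 5.0/0.8833 = 5.661 cmH2O·s/L.
C = Vt/(Pplat − PEEP) = 345.0 / (26 − 10) = 345.0/16.0 = 21.563 mL/cmH2O.
τ = R × C = 5.661 × 0.02156 L/cmH2O = 0.1221 s.
Fraction remaining at end-expiration = e^(−Te/τ) = e^(−0.24/0.1221) = 0.1401 → 14.01%.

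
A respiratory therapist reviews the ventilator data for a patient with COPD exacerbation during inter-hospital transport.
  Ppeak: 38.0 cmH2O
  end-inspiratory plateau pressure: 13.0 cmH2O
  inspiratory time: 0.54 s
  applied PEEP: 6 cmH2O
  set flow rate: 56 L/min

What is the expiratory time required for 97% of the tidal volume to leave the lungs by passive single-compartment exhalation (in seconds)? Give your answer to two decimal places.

Flow: 56 L/min ÷ 60 = 0.9333 L/s.
Vt = flow × Ti = 0.9333 L/s × 0.54 s × 1000 mL/L = 503.98 mL.
R = (PIP − Pplat)/V̇ = (38.0 − 13.0) / 0.9333 = 25.0/0.9333 = 26.787 cmH2O·s/L.
C = Vt/(Pplat − PEEP) = 503.98 / (13.0 − 6) = 503.98/7.0 = 71.997 mL/cmH2O.
τ = R × C = 26.787 × 0.072 L/cmH2O = 1.929 s.
t = −τ·ln(1 − 0.97) = −1.929·ln(0.03) = 6.764 s.

6.76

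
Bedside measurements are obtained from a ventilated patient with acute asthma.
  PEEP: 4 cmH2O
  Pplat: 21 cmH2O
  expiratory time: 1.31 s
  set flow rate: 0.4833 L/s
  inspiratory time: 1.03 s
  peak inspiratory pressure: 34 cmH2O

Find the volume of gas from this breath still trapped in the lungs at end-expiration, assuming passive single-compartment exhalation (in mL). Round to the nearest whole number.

Vt = flow × Ti = 0.4833 L/s × 1.03 s × 1000 mL/L = 497.8 mL.
R = (PIP − Pplat)/V̇ = (34 − 21) / 0.4833 = 13.0/0.4833 = 26.898 cmH2O·s/L.
C = Vt/(Pplat − PEEP) = 497.8 / (21 − 4) = 497.8/17.0 = 29.282 mL/cmH2O.
τ = R × C = 26.898 × 0.02928 L/cmH2O = 0.7876 s.
Fraction remaining = e^(−Te/τ) = e^(−1.31/0.7876) = 0.1895.
Trapped volume = 497.8 × 0.1895 = 94.333 mL.

94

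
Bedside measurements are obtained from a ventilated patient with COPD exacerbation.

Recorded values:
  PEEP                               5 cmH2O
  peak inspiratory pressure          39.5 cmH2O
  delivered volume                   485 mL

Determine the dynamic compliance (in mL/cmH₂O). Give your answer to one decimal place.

14.1

Dynamic compliance = Vt / (PIP − PEEP) = 485 / (39.5 − 5) = 485 / 34.5 = 14.058 mL/cmH2O.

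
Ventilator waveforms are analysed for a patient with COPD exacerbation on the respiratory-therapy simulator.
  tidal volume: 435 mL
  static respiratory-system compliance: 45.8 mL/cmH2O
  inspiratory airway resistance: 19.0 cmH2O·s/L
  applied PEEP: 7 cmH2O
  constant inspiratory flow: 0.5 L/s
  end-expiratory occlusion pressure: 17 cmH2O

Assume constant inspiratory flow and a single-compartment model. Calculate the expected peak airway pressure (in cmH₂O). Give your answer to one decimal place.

36.0

Total PEEP = 17 cmH2O (set 7 + intrinsic 10); this is the baseline alveolar pressure.
Equation of motion (constant flow): PIP = Vt/C + R·V̇ + PEEP.
PIP = 435/45.8 + 19.0×0.5 + 17 = 9.498 + 9.5 + 17 = 35.998 cmH2O.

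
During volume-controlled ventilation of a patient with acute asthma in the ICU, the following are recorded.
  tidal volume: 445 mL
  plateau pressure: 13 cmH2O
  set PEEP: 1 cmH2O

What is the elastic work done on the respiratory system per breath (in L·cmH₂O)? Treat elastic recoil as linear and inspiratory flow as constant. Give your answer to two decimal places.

Elastic work ≈ ½ × (Pplat − PEEP) × Vt = 0.5 × (13 − 1) × 0.445 L = 0.5 × 12.0 × 0.445 = 2.67 L·cmH2O.

2.67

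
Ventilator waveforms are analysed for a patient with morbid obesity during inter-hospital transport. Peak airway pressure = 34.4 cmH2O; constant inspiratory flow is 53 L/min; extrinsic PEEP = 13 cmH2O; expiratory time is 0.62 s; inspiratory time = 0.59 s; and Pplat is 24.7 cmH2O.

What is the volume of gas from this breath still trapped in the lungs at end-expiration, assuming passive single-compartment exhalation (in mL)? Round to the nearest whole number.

147

Flow: 53 L/min ÷ 60 = 0.8833 L/s.
Vt = flow × Ti = 0.8833 L/s × 0.59 s × 1000 mL/L = 521.15 mL.
R = (PIP − Pplat)/V̇ = (34.4 − 24.7) / 0.8833 = 9.7/0.8833 = 10.982 cmH2O·s/L.
C = Vt/(Pplat − PEEP) = 521.15 / (24.7 − 13) = 521.15/11.7 = 44.543 mL/cmH2O.
τ = R × C = 10.982 × 0.04454 L/cmH2O = 0.4891 s.
Fraction remaining = e^(−Te/τ) = e^(−0.62/0.4891) = 0.2815.
Trapped volume = 521.15 × 0.2815 = 146.7 mL.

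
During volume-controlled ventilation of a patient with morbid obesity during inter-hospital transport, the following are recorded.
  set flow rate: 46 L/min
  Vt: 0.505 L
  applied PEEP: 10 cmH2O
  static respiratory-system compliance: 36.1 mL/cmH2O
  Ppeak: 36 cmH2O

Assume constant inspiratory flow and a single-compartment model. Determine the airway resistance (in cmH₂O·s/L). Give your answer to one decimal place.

Flow: 46 L/min ÷ 60 = 0.7667 L/s.
Equation of motion (constant flow): PIP = Vt/C + R·V̇ + PEEP.
R·V̇ = PIP − Vt/C − PEEP = 36 − 505/36.1 − 10 = 36 − 13.989 − 10 = 12.011 cmH2O.
R = 12.011 / 0.7667 = 15.666 cmH2O·s/L.

15.7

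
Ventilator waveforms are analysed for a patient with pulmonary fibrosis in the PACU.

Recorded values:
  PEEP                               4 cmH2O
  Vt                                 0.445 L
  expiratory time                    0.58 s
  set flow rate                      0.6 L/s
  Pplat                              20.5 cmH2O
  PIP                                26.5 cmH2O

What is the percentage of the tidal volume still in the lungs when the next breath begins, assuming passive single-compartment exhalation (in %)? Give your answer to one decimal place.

R = (PIP − Pplat)/V̇ = (26.5 − 20.5) / 0.6 = 6.0/0.6 = 10.0 cmH2O·s/L.
C = Vt/(Pplat − PEEP) = 445.0 / (20.5 − 4) = 445.0/16.5 = 26.97 mL/cmH2O.
τ = R × C = 10.0 × 0.02697 L/cmH2O = 0.2697 s.
Fraction remaining at end-expiration = e^(−Te/τ) = e^(−0.58/0.2697) = 0.1164 → 11.64%.

11.6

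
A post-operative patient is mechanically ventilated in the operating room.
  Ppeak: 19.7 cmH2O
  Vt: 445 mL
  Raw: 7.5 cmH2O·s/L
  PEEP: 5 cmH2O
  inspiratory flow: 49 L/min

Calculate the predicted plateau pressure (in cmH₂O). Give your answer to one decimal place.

Flow: 49 L/min ÷ 60 = 0.8167 L/s.
Pplat = PIP − Raw × flow = 19.7 − 7.5 × 0.8167 = 19.7 − 6.125 = 13.575 cmH2O.

13.6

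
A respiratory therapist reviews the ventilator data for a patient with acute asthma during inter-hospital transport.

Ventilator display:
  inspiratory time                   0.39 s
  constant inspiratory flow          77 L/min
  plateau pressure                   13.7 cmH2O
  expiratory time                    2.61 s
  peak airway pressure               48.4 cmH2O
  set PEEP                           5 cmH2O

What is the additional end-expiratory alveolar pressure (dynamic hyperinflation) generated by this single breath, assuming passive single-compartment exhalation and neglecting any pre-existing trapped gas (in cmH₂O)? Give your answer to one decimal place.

Flow: 77 L/min ÷ 60 = 1.2833 L/s.
Vt = flow × Ti = 1.2833 L/s × 0.39 s × 1000 mL/L = 500.49 mL.
R = (PIP − Pplat)/V̇ = (48.4 − 13.7) / 1.2833 = 34.7/1.2833 = 27.04 cmH2O·s/L.
C = Vt/(Pplat − PEEP) = 500.49 / (13.7 − 5) = 500.49/8.7 = 57.528 mL/cmH2O.
τ = R × C = 27.04 × 0.05753 L/cmH2O = 1.556 s.
Fraction remaining = e^(−Te/τ) = e^(−2.61/1.556) = 0.1869; trapped volume = 500.49 × 0.1869 = 93.542 mL.
Additional alveolar pressure from trapping ≈ V_trapped / C = 93.542 / 57.528 = 1.626 cmH2O.

1.6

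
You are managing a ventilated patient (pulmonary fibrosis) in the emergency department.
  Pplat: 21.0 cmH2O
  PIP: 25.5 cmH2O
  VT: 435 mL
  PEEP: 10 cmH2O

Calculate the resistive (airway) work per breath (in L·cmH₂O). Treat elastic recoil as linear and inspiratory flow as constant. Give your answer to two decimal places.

1.96

With constant inspiratory flow the resistive pressure is constant at PIP − Pplat = 25.5 − 21.0 = 4.5 cmH2O, so resistive work = 4.5 × 0.435 = 1.958 L·cmH2O.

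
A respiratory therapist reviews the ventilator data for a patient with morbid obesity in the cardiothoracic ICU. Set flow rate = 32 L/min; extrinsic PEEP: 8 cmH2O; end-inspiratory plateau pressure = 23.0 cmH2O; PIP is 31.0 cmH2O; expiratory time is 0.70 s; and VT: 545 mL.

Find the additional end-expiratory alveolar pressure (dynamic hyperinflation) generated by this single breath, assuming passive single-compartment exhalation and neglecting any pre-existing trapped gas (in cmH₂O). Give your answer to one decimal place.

Flow: 32 L/min ÷ 60 = 0.5333 L/s.
R = (PIP − Pplat)/V̇ = (31.0 − 23.0) / 0.5333 = 8.0/0.5333 = 15.001 cmH2O·s/L.
C = Vt/(Pplat − PEEP) = 545.0 / (23.0 − 8) = 545.0/15.0 = 36.333 mL/cmH2O.
τ = R × C = 15.001 × 0.03633 L/cmH2O = 0.545 s.
Fraction remaining = e^(−Te/τ) = e^(−0.70/0.545) = 0.2768; trapped volume = 545.0 × 0.2768 = 150.86 mL.
Additional alveolar pressure from trapping ≈ V_trapped / C = 150.86 / 36.333 = 4.152 cmH2O.

4.2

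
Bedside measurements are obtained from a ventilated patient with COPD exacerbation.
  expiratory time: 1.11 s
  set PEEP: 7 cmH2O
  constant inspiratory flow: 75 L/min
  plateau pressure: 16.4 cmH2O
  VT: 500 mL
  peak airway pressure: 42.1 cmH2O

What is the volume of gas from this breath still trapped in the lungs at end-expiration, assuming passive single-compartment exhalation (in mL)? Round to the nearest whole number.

181

Flow: 75 L/min ÷ 60 = 1.25 L/s.
R = (PIP − Pplat)/V̇ = (42.1 − 16.4) / 1.25 = 25.7/1.25 = 20.56 cmH2O·s/L.
C = Vt/(Pplat − PEEP) = 500.0 / (16.4 − 7) = 500.0/9.4 = 53.191 mL/cmH2O.
τ = R × C = 20.56 × 0.05319 L/cmH2O = 1.094 s.
Fraction remaining = e^(−Te/τ) = e^(−1.11/1.094) = 0.3625.
Trapped volume = 500.0 × 0.3625 = 181.25 mL.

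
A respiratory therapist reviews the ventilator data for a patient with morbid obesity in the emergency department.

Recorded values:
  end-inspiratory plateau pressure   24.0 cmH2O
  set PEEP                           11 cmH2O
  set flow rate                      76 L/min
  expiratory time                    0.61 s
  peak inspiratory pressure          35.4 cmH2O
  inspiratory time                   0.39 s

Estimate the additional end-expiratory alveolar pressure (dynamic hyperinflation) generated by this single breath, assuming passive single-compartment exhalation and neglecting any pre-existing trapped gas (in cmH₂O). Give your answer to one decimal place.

Flow: 76 L/min ÷ 60 = 1.2667 L/s.
Vt = flow × Ti = 1.2667 L/s × 0.39 s × 1000 mL/L = 494.01 mL.
R = (PIP − Pplat)/V̇ = (35.4 − 24.0) / 1.2667 = 11.4/1.2667 = 9.0 cmH2O·s/L.
C = Vt/(Pplat − PEEP) = 494.01 / (24.0 − 11) = 494.01/13.0 = 38.001 mL/cmH2O.
τ = R × C = 9.0 × 0.038 L/cmH2O = 0.342 s.
Fraction remaining = e^(−Te/τ) = e^(−0.61/0.342) = 0.168; trapped volume = 494.01 × 0.168 = 82.994 mL.
Additional alveolar pressure from trapping ≈ V_trapped / C = 82.994 / 38.001 = 2.184 cmH2O.

2.2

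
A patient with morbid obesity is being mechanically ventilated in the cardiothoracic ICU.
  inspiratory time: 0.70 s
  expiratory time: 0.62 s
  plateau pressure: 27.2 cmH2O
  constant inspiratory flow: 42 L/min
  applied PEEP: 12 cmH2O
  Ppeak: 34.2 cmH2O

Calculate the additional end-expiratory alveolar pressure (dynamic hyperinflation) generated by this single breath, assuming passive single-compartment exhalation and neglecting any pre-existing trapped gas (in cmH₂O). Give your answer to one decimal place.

Flow: 42 L/min ÷ 60 = 0.7 L/s.
Vt = flow × Ti = 0.7 L/s × 0.70 s × 1000 mL/L = 490.0 mL.
R = (PIP − Pplat)/V̇ = (34.2 − 27.2) / 0.7 = 7.0/0.7 = 10.0 cmH2O·s/L.
C = Vt/(Pplat − PEEP) = 490.0 / (27.2 − 12) = 490.0/15.2 = 32.237 mL/cmH2O.
τ = R × C = 10.0 × 0.03224 L/cmH2O = 0.3224 s.
Fraction remaining = e^(−Te/τ) = e^(−0.62/0.3224) = 0.1462; trapped volume = 490.0 × 0.1462 = 71.638 mL.
Additional alveolar pressure from trapping ≈ V_trapped / C = 71.638 / 32.237 = 2.222 cmH2O.

2.2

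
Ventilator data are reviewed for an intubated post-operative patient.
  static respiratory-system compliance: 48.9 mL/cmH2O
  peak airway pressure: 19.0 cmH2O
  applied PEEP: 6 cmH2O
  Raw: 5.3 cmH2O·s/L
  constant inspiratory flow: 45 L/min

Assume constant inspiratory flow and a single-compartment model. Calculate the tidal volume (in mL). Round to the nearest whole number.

Flow: 45 L/min ÷ 60 = 0.75 L/s.
Equation of motion (constant flow): PIP = Vt/C + R·V̇ + PEEP.
Vt/C = PIP − R·V̇ − PEEP = 19.0 − 3.975 − 6 = 9.025 cmH2O.
Vt = C × 9.025 = 48.9 × 9.025 = 441.32 mL.

441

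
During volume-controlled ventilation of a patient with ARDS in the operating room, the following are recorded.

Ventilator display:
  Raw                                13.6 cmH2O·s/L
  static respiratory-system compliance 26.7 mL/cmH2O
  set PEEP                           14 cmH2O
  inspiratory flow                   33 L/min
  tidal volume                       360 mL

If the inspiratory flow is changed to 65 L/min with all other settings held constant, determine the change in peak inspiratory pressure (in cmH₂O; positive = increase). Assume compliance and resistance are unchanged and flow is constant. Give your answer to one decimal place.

7.3

Flow: 33 L/min ÷ 60 = 0.55 L/s.
New flow: 65 L/min ÷ 60 = 1.0833 L/s.
PIP = Vt/C + R·V̇ + PEEP (constant-flow equation of motion).
Only the resistive term changes: ΔPIP = R × ΔV̇ = 13.6 × (1.0833 − 0.55) = 13.6 × 0.5333 = 7.253 cmH2O.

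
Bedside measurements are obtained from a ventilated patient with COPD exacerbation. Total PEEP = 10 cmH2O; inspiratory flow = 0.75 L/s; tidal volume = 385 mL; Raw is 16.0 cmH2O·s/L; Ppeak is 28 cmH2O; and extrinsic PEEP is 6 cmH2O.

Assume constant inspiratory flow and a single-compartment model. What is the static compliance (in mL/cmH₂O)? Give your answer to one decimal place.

Total PEEP = 10 cmH2O (set 6 + intrinsic 4); this is the baseline alveolar pressure.
Equation of motion (constant flow): PIP = Vt/C + R·V̇ + PEEP.
Vt/C = PIP − R·V̇ − PEEP = 28 − 16.0×0.75 − 10 = 28 − 12.0 − 10 = 6.0 cmH2O.
C = Vt / 6.0 = 385 / 6.0 = 64.167 mL/cmH2O.

64.2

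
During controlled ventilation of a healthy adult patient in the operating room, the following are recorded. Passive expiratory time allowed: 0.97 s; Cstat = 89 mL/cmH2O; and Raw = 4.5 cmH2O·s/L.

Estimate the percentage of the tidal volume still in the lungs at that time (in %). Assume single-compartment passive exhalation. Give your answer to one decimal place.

τ = R × C = 4.5 × 89 mL/cmH2O = 4.5 × 0.089 L/cmH2O = 0.4005 s.
Passive exhalation: V(t)/V₀ = e^(−t/τ) = e^(−0.97/0.4005) = 0.08875.
Fraction remaining = 0.08875 → 8.875%.

8.9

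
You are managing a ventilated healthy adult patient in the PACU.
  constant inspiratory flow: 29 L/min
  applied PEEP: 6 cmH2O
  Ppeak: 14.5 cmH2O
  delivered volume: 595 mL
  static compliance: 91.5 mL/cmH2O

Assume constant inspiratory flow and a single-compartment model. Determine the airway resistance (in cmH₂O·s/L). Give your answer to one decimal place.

Flow: 29 L/min ÷ 60 = 0.4833 L/s.
Equation of motion (constant flow): PIP = Vt/C + R·V̇ + PEEP.
R·V̇ = PIP − Vt/C − PEEP = 14.5 − 595/91.5 − 6 = 14.5 − 6.503 − 6 = 1.997 cmH2O.
R = 1.997 / 0.4833 = 4.132 cmH2O·s/L.

4.1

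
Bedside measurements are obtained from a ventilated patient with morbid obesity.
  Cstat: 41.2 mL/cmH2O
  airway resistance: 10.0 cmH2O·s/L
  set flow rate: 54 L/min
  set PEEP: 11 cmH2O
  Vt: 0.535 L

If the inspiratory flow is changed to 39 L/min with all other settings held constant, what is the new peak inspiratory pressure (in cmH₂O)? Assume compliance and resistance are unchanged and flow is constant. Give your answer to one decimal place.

Flow: 54 L/min ÷ 60 = 0.9 L/s.
New flow: 39 L/min ÷ 60 = 0.65 L/s.
PIP = Vt/C + R·V̇ + PEEP (constant-flow equation of motion).
Only the resistive term changes: ΔPIP = R × ΔV̇ = 10.0 × (0.65 − 0.9) = 10.0 × -0.25 = -2.5 cmH2O.
Original PIP = 535/41.2 + 10.0×0.9 + 11 = 32.985 cmH2O; new PIP = 32.985 + (-2.5) = 30.485 cmH2O.

30.5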